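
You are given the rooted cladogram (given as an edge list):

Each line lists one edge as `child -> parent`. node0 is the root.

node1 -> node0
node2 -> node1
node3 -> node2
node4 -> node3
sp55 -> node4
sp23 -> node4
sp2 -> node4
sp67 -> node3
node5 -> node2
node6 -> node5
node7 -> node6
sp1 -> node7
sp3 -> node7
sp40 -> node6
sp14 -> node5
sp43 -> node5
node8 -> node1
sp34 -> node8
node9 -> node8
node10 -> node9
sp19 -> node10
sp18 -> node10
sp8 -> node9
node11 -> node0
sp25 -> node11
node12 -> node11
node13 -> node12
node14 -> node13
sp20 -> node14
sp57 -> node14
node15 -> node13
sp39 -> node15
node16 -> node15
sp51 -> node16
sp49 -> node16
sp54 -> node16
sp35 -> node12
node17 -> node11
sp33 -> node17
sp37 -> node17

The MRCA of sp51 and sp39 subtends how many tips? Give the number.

The MRCA of sp51 and sp39 is the node subtending (sp39,(sp51,sp49,sp54)).
That clade contains 4 terminal taxa: sp39, sp49, sp51, sp54.

4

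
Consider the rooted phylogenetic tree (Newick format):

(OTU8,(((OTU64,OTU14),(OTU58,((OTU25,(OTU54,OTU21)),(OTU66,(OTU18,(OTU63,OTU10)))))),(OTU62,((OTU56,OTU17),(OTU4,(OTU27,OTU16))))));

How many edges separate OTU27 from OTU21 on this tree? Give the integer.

11

The MRCA of OTU27 and OTU21 is the node subtending (((OTU64,OTU14),(OTU58,((OTU25,(OTU54,OTU21)),(OTU66,(OTU18,(OTU63,OTU10)))))),(OTU62,((OTU56,OTU17),(OTU4,(OTU27,OTU16))))).
From OTU27 up to that node: 5 branches. From OTU21 up to the same node: 6 branches. Total: 5 + 6 = 11.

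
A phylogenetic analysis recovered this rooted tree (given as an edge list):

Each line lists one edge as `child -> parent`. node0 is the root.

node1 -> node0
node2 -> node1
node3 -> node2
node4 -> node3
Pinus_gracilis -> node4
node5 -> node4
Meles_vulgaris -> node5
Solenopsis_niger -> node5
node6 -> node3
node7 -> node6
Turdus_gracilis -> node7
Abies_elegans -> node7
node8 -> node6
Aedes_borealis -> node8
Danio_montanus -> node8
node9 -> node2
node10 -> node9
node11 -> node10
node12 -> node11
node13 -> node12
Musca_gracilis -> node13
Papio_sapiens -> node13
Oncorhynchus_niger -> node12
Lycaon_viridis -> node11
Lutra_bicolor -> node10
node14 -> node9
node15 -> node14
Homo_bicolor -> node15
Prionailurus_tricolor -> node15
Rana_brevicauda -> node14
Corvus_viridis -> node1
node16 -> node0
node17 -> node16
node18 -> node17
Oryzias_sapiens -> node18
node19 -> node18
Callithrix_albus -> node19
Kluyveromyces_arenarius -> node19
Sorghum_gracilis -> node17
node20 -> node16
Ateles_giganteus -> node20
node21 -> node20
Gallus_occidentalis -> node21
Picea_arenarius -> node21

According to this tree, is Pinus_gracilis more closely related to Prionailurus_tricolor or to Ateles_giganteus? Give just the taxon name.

Prionailurus_tricolor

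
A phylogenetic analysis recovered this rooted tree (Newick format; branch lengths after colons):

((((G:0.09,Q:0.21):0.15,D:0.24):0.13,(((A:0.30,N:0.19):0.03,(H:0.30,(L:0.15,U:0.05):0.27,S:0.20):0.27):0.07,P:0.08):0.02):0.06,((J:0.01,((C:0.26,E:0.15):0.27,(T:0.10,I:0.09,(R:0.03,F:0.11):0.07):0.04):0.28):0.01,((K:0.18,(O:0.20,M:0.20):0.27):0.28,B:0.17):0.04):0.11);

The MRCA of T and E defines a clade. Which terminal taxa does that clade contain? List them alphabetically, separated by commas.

C, E, F, I, R, T

Tracing T: it sits inside (T,I,(R,F)).
Tracing E: it sits inside (C,E).
The smallest clade enclosing both is ((C,E),(T,I,(R,F))); the answer is its 6 terminal taxa in alphabetical order.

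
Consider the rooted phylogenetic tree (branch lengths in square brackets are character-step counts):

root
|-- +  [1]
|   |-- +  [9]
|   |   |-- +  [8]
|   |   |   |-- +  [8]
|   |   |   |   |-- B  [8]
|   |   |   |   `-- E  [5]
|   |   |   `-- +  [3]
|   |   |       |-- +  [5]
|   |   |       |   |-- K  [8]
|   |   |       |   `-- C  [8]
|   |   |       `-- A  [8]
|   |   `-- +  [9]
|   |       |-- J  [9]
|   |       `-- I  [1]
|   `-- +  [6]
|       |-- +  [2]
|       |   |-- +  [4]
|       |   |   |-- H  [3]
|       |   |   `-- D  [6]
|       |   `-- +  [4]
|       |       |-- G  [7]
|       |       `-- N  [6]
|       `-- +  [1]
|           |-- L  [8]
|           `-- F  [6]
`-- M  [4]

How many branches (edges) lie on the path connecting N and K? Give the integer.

The MRCA of N and K is the node subtending ((((B,E),((K,C),A)),(J,I)),(((H,D),(G,N)),(L,F))).
From N up to that node: 4 branches. From K up to the same node: 5 branches. Total: 4 + 5 = 9.

9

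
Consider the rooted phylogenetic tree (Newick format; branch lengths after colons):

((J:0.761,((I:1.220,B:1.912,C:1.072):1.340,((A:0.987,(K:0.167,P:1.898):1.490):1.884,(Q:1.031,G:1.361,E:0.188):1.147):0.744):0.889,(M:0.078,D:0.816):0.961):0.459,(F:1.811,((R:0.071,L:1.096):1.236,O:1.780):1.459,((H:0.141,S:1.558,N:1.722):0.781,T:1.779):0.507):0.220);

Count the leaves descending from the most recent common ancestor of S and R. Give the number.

The MRCA of S and R is the node subtending (F,((R,L),O),((H,S,N),T)).
That clade contains 8 terminal taxa: F, H, L, N, O, R, S, T.

8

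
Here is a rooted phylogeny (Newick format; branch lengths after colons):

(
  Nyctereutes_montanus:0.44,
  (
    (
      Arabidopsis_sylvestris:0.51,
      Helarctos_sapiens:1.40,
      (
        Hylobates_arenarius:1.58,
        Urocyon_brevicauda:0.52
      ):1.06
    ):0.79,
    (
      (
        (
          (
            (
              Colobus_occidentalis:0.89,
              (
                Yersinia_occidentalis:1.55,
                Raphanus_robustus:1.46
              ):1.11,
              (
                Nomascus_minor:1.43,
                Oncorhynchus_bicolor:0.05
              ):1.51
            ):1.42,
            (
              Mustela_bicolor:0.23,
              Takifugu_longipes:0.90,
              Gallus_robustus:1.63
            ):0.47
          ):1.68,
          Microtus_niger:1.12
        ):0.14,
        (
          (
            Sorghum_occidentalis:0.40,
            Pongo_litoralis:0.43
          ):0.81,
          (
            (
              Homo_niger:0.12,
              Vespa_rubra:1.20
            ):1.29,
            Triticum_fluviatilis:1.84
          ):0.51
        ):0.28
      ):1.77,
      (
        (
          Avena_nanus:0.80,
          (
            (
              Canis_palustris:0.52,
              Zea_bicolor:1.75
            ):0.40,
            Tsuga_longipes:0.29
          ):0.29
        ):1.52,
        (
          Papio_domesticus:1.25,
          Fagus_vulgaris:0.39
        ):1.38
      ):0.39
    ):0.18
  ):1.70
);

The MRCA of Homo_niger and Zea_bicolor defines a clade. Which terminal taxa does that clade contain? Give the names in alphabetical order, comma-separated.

Tracing Homo_niger: it sits inside (Homo_niger,Vespa_rubra).
Tracing Zea_bicolor: it sits inside (Canis_palustris,Zea_bicolor).
The smallest clade enclosing both is (((((Colobus_occidentalis,(Yersinia_occidentalis,Raphanus_robustus),(Nomascus_minor,Oncorhynchus_bicolor)),(Mustela_bicolor,Takifugu_longipes,Gallus_robustus)),Microtus_niger),((Sorghum_occidentalis,Pongo_litoralis),((Homo_niger,Vespa_rubra),Triticum_fluviatilis))),((Avena_nanus,((Canis_palustris,Zea_bicolor),Tsuga_longipes)),(Papio_domesticus,Fagus_vulgaris))); the answer is its 20 terminal taxa in alphabetical order.

Avena_nanus, Canis_palustris, Colobus_occidentalis, Fagus_vulgaris, Gallus_robustus, Homo_niger, Microtus_niger, Mustela_bicolor, Nomascus_minor, Oncorhynchus_bicolor, Papio_domesticus, Pongo_litoralis, Raphanus_robustus, Sorghum_occidentalis, Takifugu_longipes, Triticum_fluviatilis, Tsuga_longipes, Vespa_rubra, Yersinia_occidentalis, Zea_bicolor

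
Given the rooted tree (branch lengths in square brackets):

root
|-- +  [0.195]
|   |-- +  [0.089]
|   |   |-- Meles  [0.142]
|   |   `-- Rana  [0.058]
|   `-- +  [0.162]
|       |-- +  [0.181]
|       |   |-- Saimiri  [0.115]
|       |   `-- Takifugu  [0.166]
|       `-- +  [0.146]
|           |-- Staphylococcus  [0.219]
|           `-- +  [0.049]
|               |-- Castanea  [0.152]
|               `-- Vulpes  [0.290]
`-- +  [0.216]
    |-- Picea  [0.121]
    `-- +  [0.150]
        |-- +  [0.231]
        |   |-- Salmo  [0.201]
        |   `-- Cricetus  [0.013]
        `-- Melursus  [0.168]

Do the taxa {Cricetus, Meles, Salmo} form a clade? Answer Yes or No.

No

The MRCA of the listed taxa is the root, so the smallest clade containing them is the whole tree.
That clade also contains Castanea, Melursus, Picea, Rana, Saimiri, Staphylococcus, Takifugu, Vulpes, which are not in the proposed group, so the group is not monophyletic.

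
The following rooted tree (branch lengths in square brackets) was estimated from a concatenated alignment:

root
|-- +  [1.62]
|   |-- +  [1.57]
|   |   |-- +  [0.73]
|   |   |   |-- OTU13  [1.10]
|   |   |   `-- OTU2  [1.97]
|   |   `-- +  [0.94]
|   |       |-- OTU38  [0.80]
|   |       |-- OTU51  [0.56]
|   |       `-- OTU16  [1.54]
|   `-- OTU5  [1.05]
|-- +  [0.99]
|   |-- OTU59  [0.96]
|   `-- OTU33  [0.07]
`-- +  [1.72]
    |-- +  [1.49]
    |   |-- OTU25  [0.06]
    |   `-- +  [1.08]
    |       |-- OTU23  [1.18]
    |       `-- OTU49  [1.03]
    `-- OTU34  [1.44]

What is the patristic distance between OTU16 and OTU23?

The path runs OTU16 → … → MRCA → … → OTU23; the MRCA is the root of the tree.
Branch lengths along that path: 1.54 + 0.94 + 1.57 + 1.62 + 1.72 + 1.49 + 1.08 + 1.18 = 11.14.

11.14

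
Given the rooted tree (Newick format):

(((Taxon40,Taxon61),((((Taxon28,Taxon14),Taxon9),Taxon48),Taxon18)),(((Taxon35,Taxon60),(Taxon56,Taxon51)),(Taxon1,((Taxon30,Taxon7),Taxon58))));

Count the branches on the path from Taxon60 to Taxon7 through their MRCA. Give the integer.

7

The MRCA of Taxon60 and Taxon7 is the node subtending (((Taxon35,Taxon60),(Taxon56,Taxon51)),(Taxon1,((Taxon30,Taxon7),Taxon58))).
From Taxon60 up to that node: 3 branches. From Taxon7 up to the same node: 4 branches. Total: 3 + 4 = 7.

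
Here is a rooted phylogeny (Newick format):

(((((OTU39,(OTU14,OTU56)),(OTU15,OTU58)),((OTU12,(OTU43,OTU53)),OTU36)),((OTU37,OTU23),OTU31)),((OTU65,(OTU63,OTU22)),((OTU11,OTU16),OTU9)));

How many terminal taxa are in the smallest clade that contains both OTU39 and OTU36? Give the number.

The MRCA of OTU39 and OTU36 is the node subtending (((OTU39,(OTU14,OTU56)),(OTU15,OTU58)),((OTU12,(OTU43,OTU53)),OTU36)).
That clade contains 9 terminal taxa: OTU12, OTU14, OTU15, OTU36, OTU39, OTU43, OTU53, OTU56, OTU58.

9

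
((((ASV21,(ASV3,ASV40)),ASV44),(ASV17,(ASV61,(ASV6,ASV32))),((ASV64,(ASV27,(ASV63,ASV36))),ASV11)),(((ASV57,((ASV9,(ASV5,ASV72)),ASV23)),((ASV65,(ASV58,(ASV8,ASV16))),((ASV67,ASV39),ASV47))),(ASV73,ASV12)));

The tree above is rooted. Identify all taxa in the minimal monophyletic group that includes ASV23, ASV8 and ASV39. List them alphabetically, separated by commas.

ASV16, ASV23, ASV39, ASV47, ASV5, ASV57, ASV58, ASV65, ASV67, ASV72, ASV8, ASV9

Tracing ASV23: it sits inside ((ASV9,(ASV5,ASV72)),ASV23).
Tracing ASV8: it sits inside (ASV8,ASV16).
Tracing ASV39: it sits inside (ASV67,ASV39).
The smallest clade enclosing all 3 is ((ASV57,((ASV9,(ASV5,ASV72)),ASV23)),((ASV65,(ASV58,(ASV8,ASV16))),((ASV67,ASV39),ASV47))); the answer is its 12 terminal taxa in alphabetical order.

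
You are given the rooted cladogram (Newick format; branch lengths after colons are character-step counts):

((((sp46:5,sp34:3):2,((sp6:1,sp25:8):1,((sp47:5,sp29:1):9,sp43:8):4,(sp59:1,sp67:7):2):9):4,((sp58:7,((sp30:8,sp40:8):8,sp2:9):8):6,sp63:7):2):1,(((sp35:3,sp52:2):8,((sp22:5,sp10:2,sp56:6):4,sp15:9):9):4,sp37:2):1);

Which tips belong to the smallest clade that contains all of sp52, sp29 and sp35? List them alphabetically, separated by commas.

Tracing sp52: it sits inside (sp35,sp52).
Tracing sp29: it sits inside (sp47,sp29).
Tracing sp35: it sits inside (sp35,sp52).
The smallest clade enclosing all 3 is the whole tree (their MRCA is the root), so the answer is all 21 tips in alphabetical order.

sp10, sp15, sp2, sp22, sp25, sp29, sp30, sp34, sp35, sp37, sp40, sp43, sp46, sp47, sp52, sp56, sp58, sp59, sp6, sp63, sp67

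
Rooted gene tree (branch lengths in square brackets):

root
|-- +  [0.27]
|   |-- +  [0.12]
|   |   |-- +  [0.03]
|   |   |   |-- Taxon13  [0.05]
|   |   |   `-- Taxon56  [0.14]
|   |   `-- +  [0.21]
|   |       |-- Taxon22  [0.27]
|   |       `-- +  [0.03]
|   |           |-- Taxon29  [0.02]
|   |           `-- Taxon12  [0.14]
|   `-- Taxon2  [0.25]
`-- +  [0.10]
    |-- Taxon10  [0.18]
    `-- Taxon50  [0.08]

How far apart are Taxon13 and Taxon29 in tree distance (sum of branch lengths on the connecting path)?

0.34

The path runs Taxon13 → … → MRCA → … → Taxon29; the MRCA is the node subtending ((Taxon13,Taxon56),(Taxon22,(Taxon29,Taxon12))).
Branch lengths along that path: 0.05 + 0.03 + 0.21 + 0.03 + 0.02 = 0.34.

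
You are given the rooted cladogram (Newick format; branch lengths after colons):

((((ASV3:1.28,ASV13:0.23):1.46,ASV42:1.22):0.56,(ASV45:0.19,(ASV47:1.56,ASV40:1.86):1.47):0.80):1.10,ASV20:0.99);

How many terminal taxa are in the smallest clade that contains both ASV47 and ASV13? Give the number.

The MRCA of ASV47 and ASV13 is the node subtending (((ASV3,ASV13),ASV42),(ASV45,(ASV47,ASV40))).
That clade contains 6 terminal taxa: ASV13, ASV3, ASV40, ASV42, ASV45, ASV47.

6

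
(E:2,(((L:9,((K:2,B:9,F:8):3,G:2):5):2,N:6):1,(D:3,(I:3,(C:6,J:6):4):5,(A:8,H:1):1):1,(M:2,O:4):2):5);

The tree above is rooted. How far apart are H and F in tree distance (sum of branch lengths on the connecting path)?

The path runs H → … → MRCA → … → F; the MRCA is the node subtending (((L,((K,B,F),G)),N),(D,(I,(C,J)),(A,H)),(M,O)).
Branch lengths along that path: 1 + 1 + 1 + 1 + 2 + 5 + 3 + 8 = 22.

22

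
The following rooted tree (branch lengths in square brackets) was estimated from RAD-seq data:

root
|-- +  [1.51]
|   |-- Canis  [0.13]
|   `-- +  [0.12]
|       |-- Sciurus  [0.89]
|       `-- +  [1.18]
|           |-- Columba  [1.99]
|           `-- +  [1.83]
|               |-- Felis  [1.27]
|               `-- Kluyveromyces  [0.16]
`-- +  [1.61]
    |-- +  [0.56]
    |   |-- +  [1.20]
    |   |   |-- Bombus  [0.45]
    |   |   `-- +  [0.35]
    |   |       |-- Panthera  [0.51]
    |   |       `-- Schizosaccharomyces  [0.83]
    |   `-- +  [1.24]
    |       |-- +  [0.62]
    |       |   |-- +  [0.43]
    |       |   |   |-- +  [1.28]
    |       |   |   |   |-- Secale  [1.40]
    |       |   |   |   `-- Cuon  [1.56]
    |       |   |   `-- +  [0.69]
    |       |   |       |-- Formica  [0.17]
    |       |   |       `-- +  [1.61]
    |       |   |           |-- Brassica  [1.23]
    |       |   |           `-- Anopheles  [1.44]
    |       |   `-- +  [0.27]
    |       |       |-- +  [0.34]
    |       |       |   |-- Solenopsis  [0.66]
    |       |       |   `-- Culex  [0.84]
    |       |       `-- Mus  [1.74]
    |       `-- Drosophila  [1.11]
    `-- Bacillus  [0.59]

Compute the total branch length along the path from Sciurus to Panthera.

The path runs Sciurus → … → MRCA → … → Panthera; the MRCA is the root of the tree.
Branch lengths along that path: 0.89 + 0.12 + 1.51 + 1.61 + 0.56 + 1.20 + 0.35 + 0.51 = 6.75.

6.75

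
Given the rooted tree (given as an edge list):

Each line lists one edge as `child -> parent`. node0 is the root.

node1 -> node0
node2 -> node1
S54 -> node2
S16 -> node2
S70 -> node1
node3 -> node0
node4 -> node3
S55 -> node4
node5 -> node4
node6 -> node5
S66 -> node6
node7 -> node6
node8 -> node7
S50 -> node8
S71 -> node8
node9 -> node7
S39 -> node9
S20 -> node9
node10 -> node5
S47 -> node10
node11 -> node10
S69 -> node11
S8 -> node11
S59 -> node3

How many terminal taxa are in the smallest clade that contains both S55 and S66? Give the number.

The MRCA of S55 and S66 is the node subtending (S55,((S66,((S50,S71),(S39,S20))),(S47,(S69,S8)))).
That clade contains 9 terminal taxa: S20, S39, S47, S50, S55, S66, S69, S71, S8.

9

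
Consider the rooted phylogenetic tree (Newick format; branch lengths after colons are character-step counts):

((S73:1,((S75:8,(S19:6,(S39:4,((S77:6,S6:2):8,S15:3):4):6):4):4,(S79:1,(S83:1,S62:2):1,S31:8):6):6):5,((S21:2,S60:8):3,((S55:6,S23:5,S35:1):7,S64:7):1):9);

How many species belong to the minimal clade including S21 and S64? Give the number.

6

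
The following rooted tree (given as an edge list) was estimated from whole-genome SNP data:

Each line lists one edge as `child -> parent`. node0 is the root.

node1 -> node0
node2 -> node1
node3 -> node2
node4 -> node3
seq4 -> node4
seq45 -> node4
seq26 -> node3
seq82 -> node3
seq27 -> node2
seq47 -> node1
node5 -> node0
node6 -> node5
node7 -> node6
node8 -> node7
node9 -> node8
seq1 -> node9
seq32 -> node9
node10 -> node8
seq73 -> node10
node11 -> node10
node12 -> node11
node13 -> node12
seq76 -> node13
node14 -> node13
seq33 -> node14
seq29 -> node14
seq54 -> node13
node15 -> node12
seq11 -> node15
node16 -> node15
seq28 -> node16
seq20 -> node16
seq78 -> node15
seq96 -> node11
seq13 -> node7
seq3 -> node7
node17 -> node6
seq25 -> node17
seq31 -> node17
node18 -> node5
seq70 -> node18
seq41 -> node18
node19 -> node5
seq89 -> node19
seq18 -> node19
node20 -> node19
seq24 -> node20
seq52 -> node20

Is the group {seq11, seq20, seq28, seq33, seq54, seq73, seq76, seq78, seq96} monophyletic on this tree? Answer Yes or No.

No

The MRCA of the listed taxa subtends (seq73,(((seq76,(seq33,seq29),seq54),(seq11,(seq28,seq20),seq78)),seq96)).
That clade also contains seq29, which is not in the proposed group, so the group is not monophyletic.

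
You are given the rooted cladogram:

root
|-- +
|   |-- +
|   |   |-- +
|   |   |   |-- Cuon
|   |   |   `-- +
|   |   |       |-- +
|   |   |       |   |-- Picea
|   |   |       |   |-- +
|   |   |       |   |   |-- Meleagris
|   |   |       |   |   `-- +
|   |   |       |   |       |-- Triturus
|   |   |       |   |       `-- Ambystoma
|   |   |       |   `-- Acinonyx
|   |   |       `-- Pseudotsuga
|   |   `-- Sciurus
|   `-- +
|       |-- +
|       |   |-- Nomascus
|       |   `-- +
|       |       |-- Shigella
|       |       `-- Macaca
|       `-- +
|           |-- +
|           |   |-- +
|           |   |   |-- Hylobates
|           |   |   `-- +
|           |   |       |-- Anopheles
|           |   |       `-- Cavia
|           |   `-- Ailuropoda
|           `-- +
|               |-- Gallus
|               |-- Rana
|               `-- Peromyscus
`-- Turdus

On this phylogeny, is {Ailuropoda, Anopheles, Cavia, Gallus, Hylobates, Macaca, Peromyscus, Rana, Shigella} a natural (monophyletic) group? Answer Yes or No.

No

The MRCA of the listed taxa subtends ((Nomascus,(Shigella,Macaca)),(((Hylobates,(Anopheles,Cavia)),Ailuropoda),(Gallus,Rana,Peromyscus))).
That clade also contains Nomascus, which is not in the proposed group, so the group is not monophyletic.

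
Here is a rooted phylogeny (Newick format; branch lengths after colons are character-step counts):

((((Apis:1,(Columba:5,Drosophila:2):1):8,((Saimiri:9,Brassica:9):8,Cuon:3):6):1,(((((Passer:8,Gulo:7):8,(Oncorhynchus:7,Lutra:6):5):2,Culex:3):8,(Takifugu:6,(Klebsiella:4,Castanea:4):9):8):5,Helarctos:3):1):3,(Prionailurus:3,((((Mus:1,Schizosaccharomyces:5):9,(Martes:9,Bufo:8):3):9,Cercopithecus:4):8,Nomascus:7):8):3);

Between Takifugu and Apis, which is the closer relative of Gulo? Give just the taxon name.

Takifugu

The MRCA of Gulo and Takifugu subtends ((((Passer,Gulo),(Oncorhynchus,Lutra)),Culex),(Takifugu,(Klebsiella,Castanea))) (8 taxa).
The MRCA of Gulo and Apis subtends (((Apis,(Columba,Drosophila)),((Saimiri,Brassica),Cuon)),(((((Passer,Gulo),(Oncorhynchus,Lutra)),Culex),(Takifugu,(Klebsiella,Castanea))),Helarctos)) (15 taxa).
The first is nested inside the second, so Gulo shares a more recent common ancestor with Takifugu.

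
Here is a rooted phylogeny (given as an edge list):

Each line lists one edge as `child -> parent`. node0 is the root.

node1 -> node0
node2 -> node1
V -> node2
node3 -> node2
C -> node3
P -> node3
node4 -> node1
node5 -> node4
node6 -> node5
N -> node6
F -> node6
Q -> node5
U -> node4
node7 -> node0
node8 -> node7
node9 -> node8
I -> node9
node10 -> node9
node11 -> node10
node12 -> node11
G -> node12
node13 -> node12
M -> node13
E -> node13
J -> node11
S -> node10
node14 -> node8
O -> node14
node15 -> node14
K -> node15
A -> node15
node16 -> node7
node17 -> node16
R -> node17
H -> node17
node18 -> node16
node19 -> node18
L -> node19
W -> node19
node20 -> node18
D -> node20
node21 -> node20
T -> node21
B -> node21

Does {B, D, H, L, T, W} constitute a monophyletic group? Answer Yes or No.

No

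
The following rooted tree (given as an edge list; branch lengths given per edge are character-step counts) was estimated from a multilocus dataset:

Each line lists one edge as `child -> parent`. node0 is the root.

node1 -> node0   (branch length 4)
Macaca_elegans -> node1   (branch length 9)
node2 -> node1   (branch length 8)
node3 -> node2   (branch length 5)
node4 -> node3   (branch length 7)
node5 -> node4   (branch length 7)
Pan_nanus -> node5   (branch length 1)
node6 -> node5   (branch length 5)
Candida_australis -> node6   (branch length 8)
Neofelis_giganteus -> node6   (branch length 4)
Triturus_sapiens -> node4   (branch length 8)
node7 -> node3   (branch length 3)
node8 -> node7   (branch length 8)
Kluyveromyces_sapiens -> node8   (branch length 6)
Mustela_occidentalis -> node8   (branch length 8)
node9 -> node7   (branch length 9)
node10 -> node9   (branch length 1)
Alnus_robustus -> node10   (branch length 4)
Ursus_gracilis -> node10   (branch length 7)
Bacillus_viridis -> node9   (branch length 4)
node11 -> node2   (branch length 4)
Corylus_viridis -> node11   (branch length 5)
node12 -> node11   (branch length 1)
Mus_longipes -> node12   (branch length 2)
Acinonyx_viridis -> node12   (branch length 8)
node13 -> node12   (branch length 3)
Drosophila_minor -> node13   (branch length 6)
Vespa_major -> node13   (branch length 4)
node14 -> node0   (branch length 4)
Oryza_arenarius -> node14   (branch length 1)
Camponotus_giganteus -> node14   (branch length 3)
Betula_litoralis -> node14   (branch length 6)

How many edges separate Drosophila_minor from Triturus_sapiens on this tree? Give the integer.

7

The MRCA of Drosophila_minor and Triturus_sapiens is the node subtending ((((Pan_nanus,(Candida_australis,Neofelis_giganteus)),Triturus_sapiens),((Kluyveromyces_sapiens,Mustela_occidentalis),((Alnus_robustus,Ursus_gracilis),Bacillus_viridis))),(Corylus_viridis,(Mus_longipes,Acinonyx_viridis,(Drosophila_minor,Vespa_major)))).
From Drosophila_minor up to that node: 4 branches. From Triturus_sapiens up to the same node: 3 branches. Total: 4 + 3 = 7.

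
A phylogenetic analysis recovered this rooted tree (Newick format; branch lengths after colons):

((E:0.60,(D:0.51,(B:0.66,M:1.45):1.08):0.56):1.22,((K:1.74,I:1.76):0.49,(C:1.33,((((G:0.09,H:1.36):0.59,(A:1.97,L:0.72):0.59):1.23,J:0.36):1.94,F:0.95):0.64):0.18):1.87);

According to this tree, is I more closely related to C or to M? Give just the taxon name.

The MRCA of I and C subtends ((K,I),(C,((((G,H),(A,L)),J),F))) (9 taxa).
The MRCA of I and M is the root, subtending the entire tree (13 taxa).
The first is nested inside the second, so I shares a more recent common ancestor with C.

C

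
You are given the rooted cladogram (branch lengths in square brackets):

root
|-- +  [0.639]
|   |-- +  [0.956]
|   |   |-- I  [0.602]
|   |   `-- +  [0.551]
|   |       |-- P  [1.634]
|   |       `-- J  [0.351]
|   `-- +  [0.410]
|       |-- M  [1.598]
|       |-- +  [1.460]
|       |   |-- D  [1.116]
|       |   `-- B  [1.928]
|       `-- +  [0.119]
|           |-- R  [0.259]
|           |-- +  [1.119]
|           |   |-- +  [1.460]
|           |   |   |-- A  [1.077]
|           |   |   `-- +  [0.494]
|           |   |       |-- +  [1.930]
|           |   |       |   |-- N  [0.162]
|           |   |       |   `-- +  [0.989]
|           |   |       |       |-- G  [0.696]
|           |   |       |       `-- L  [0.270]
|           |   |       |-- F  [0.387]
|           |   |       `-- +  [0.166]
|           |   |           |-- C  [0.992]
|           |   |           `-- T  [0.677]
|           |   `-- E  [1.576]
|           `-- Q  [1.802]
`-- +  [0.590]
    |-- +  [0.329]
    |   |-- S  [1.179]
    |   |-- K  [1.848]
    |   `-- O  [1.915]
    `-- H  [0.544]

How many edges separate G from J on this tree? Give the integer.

11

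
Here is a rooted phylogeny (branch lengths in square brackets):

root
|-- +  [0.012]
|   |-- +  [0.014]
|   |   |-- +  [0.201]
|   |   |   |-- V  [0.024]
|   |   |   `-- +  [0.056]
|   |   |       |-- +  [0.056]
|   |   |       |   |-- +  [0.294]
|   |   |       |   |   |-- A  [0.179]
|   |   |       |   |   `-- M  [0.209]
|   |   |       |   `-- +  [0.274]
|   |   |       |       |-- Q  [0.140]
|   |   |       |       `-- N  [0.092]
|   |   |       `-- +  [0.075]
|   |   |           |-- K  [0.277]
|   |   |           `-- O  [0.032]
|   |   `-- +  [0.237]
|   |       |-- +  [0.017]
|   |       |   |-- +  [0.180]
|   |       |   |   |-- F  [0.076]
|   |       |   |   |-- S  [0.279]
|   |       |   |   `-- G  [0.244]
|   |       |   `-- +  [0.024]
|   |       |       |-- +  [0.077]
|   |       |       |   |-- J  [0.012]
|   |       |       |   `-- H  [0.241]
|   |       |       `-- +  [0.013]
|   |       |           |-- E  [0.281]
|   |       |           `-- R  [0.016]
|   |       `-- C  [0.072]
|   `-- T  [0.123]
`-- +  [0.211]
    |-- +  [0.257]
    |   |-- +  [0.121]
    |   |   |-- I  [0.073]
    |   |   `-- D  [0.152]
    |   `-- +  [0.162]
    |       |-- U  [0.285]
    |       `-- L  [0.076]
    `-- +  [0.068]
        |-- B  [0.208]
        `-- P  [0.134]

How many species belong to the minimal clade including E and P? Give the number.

The MRCA of E and P is the root, so the clade is the entire tree.
That clade contains 22 terminal taxa: A, B, C, D, E, F, G, H, I, J, K, L, M, N, O, P, Q, R, S, T, U, V.

22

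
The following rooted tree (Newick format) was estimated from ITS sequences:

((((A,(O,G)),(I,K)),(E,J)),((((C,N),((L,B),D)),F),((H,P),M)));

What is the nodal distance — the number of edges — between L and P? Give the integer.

8

The MRCA of L and P is the node subtending ((((C,N),((L,B),D)),F),((H,P),M)).
From L up to that node: 5 branches. From P up to the same node: 3 branches. Total: 5 + 3 = 8.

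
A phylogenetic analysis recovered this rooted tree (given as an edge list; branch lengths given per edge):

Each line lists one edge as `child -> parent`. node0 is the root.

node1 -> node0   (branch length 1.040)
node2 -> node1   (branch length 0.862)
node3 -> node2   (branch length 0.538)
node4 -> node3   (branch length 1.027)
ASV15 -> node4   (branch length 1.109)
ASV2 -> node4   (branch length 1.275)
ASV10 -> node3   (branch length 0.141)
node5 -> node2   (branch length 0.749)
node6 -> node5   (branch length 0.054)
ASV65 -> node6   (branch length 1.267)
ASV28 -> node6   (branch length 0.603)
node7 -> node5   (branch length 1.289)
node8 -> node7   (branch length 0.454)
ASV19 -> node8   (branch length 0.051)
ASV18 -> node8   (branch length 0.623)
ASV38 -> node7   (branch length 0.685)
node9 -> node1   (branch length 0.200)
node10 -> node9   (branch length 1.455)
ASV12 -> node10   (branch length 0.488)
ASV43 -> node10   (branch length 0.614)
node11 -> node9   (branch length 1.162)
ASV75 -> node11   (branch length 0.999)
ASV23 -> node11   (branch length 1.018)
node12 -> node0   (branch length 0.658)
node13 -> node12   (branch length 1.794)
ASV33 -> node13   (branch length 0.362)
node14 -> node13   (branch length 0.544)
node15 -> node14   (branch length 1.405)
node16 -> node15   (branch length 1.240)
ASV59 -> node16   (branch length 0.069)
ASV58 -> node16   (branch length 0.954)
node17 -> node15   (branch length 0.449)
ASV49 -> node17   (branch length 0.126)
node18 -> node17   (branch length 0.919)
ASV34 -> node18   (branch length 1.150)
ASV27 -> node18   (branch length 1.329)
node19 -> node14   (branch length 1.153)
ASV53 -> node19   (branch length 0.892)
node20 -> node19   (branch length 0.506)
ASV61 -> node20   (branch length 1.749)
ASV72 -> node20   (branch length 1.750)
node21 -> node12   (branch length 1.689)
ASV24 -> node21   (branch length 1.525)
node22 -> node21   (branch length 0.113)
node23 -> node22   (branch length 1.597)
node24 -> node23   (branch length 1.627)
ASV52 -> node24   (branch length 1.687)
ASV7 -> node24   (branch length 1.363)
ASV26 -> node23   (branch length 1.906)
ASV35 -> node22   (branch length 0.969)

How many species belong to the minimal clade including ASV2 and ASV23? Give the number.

12

The MRCA of ASV2 and ASV23 is the node subtending ((((ASV15,ASV2),ASV10),((ASV65,ASV28),((ASV19,ASV18),ASV38))),((ASV12,ASV43),(ASV75,ASV23))).
That clade contains 12 terminal taxa: ASV10, ASV12, ASV15, ASV18, ASV19, ASV2, ASV23, ASV28, ASV38, ASV43, ASV65, ASV75.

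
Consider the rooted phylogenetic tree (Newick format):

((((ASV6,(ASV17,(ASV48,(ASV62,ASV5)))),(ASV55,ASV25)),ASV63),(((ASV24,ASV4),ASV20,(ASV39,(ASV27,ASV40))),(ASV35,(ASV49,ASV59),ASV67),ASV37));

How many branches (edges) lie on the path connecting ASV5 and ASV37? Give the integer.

The MRCA of ASV5 and ASV37 is the root of the tree.
From ASV5 up to that node: 7 branches. From ASV37 up to the same node: 2 branches. Total: 7 + 2 = 9.

9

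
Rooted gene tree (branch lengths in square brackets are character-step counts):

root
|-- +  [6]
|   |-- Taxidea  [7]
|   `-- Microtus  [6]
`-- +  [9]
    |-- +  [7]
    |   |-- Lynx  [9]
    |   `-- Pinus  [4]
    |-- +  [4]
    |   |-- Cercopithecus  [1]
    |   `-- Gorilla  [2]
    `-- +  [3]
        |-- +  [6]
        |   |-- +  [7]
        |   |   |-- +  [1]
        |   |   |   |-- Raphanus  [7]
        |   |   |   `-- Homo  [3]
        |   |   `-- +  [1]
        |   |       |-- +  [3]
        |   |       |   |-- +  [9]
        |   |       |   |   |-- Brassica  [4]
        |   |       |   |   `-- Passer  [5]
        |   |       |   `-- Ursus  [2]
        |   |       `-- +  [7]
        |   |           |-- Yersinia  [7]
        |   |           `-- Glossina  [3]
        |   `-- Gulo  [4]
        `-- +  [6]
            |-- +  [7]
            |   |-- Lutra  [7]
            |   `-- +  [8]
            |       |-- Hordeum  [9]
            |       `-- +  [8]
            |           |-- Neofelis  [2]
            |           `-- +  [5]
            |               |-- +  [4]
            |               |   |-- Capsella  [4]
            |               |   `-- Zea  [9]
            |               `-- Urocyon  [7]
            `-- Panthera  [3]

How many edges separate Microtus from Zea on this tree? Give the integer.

11

The MRCA of Microtus and Zea is the root of the tree.
From Microtus up to that node: 2 branches. From Zea up to the same node: 9 branches. Total: 2 + 9 = 11.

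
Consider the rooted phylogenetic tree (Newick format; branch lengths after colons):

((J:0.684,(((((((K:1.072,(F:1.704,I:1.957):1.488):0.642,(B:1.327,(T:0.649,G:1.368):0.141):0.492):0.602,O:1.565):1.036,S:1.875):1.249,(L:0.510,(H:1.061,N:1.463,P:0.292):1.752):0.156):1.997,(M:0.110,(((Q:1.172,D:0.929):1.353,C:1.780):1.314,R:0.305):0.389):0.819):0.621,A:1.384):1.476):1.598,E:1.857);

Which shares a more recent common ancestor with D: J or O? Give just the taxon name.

The MRCA of D and O subtends ((((((K,(F,I)),(B,(T,G))),O),S),(L,(H,N,P))),(M,(((Q,D),C),R))) (17 taxa).
The MRCA of D and J subtends (J,(((((((K,(F,I)),(B,(T,G))),O),S),(L,(H,N,P))),(M,(((Q,D),C),R))),A)) (19 taxa).
The first is nested inside the second, so D shares a more recent common ancestor with O.

O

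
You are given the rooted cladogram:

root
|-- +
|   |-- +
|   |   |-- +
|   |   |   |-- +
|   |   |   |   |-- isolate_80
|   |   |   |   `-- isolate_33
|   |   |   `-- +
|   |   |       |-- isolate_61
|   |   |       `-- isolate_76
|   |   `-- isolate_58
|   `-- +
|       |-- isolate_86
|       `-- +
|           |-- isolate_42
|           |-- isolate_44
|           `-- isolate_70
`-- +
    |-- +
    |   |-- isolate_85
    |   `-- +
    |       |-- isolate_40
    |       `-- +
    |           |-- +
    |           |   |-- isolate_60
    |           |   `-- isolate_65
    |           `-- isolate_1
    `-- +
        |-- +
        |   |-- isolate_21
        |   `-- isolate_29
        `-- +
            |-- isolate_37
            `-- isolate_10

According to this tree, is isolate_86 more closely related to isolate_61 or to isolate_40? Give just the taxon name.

The MRCA of isolate_86 and isolate_61 subtends ((((isolate_80,isolate_33),(isolate_61,isolate_76)),isolate_58),(isolate_86,(isolate_42,isolate_44,isolate_70))) (9 taxa).
The MRCA of isolate_86 and isolate_40 is the root, subtending the entire tree (18 taxa).
The first is nested inside the second, so isolate_86 shares a more recent common ancestor with isolate_61.

isolate_61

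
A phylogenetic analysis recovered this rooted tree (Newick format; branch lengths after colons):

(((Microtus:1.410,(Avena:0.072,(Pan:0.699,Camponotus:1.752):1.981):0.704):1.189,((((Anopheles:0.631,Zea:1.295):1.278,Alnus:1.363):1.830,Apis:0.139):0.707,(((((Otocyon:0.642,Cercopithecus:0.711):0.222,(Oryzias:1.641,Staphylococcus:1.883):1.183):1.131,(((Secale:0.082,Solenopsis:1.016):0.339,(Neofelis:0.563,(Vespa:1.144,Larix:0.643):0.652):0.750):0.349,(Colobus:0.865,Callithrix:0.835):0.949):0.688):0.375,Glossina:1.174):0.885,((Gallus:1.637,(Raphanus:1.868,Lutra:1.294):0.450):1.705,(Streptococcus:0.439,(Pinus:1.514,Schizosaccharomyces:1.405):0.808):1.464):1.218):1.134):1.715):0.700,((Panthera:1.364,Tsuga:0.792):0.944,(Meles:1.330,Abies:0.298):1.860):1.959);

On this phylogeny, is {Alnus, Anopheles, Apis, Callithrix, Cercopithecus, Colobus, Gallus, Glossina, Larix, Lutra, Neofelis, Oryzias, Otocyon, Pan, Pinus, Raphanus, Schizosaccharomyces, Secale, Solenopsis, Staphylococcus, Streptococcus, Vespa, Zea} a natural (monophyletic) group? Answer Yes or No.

The MRCA of the listed taxa subtends ((Microtus,(Avena,(Pan,Camponotus))),((((Anopheles,Zea),Alnus),Apis),(((((Otocyon,Cercopithecus),(Oryzias,Staphylococcus)),(((Secale,Solenopsis),(Neofelis,(Vespa,Larix))),(Colobus,Callithrix))),Glossina),((Gallus,(Raphanus,Lutra)),(Streptococcus,(Pinus,Schizosaccharomyces)))))).
That clade also contains Avena, Camponotus, Microtus, which are not in the proposed group, so the group is not monophyletic.

No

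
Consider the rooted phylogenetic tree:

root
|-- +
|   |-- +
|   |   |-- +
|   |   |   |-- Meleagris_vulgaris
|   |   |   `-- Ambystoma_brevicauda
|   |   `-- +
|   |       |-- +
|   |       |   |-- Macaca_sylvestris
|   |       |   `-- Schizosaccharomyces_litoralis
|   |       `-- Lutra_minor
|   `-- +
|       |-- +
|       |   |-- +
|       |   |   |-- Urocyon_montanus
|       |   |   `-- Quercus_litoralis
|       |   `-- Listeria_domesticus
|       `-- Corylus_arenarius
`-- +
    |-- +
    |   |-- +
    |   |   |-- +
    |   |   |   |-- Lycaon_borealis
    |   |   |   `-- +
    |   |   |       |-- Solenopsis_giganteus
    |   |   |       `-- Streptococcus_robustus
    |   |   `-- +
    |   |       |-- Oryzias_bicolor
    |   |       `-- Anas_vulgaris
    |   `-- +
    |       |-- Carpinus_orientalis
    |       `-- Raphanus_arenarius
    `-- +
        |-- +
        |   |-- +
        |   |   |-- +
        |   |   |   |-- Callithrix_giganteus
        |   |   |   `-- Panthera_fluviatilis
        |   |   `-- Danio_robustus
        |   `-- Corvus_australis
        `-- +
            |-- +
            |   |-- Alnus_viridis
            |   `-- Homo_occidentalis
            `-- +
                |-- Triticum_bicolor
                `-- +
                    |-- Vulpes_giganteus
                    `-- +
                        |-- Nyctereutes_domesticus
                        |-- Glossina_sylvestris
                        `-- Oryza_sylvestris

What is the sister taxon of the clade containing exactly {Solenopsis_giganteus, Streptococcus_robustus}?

The clade containing exactly {Solenopsis_giganteus, Streptococcus_robustus} attaches to the tree at the node subtending (Lycaon_borealis,(Solenopsis_giganteus,Streptococcus_robustus)).
The other lineage descending from that same node — the sister group — is the single tip Lycaon_borealis.

Lycaon_borealis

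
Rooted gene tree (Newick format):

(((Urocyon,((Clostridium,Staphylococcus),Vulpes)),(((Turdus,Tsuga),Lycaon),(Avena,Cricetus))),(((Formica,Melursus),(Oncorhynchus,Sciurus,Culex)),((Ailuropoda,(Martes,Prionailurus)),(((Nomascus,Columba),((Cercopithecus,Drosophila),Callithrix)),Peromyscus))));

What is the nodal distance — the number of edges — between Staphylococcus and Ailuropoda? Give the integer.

9

The MRCA of Staphylococcus and Ailuropoda is the root of the tree.
From Staphylococcus up to that node: 5 branches. From Ailuropoda up to the same node: 4 branches. Total: 5 + 4 = 9.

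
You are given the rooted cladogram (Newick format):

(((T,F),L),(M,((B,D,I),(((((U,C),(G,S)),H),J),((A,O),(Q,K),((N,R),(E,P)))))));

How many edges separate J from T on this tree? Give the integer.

8

The MRCA of J and T is the root of the tree.
From J up to that node: 5 branches. From T up to the same node: 3 branches. Total: 5 + 3 = 8.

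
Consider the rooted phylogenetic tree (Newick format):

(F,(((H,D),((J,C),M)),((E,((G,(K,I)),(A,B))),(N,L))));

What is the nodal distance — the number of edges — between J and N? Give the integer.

The MRCA of J and N is the node subtending (((H,D),((J,C),M)),((E,((G,(K,I)),(A,B))),(N,L))).
From J up to that node: 4 branches. From N up to the same node: 3 branches. Total: 4 + 3 = 7.

7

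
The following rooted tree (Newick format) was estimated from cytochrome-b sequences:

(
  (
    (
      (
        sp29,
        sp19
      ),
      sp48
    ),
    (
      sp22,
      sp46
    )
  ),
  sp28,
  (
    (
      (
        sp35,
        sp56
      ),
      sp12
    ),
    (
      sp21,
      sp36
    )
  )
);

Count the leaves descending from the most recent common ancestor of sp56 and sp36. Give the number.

The MRCA of sp56 and sp36 is the node subtending (((sp35,sp56),sp12),(sp21,sp36)).
That clade contains 5 terminal taxa: sp12, sp21, sp35, sp36, sp56.

5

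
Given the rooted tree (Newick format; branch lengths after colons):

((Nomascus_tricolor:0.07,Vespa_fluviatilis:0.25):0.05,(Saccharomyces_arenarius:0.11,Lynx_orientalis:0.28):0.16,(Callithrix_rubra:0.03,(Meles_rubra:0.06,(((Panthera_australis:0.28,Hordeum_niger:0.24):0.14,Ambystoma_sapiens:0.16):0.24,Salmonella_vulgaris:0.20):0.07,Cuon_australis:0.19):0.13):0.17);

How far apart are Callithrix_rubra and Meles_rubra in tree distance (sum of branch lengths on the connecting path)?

0.22

The path runs Callithrix_rubra → … → MRCA → … → Meles_rubra; the MRCA is the node subtending (Callithrix_rubra,(Meles_rubra,(((Panthera_australis,Hordeum_niger),Ambystoma_sapiens),Salmonella_vulgaris),Cuon_australis)).
Branch lengths along that path: 0.03 + 0.13 + 0.06 = 0.22.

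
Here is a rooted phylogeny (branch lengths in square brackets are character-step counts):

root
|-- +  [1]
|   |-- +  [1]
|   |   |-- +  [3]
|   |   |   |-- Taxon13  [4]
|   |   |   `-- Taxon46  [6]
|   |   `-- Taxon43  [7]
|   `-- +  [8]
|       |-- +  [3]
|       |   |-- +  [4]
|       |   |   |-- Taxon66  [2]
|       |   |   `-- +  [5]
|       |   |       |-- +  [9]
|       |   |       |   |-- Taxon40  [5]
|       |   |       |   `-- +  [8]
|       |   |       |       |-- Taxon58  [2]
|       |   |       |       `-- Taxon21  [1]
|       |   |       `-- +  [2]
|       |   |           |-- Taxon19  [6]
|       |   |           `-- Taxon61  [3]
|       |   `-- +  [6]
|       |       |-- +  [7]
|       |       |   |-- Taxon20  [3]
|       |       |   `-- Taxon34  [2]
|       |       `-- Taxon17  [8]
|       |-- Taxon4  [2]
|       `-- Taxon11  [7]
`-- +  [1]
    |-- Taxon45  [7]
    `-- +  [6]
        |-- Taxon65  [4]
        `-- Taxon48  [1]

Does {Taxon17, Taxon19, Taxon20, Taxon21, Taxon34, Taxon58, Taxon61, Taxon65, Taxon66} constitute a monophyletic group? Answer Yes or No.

The MRCA of the listed taxa is the root, so the smallest clade containing them is the whole tree.
That clade also contains Taxon11, Taxon13, Taxon4, Taxon40, Taxon43, Taxon45, Taxon46, Taxon48, which are not in the proposed group, so the group is not monophyletic.

No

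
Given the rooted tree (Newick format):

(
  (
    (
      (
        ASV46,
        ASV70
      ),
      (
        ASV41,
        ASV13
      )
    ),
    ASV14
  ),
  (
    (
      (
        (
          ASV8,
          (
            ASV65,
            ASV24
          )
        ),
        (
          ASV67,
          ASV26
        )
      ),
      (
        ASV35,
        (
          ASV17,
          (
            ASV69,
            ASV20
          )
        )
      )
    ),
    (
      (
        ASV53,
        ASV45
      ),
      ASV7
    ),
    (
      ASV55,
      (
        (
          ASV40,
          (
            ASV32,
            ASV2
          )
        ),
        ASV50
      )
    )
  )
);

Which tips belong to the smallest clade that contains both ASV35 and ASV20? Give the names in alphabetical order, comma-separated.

Tracing ASV35: it sits inside (ASV35,(ASV17,(ASV69,ASV20))).
Tracing ASV20: it sits inside (ASV69,ASV20).
The smallest clade enclosing both is (ASV35,(ASV17,(ASV69,ASV20))); the answer is its 4 terminal taxa in alphabetical order.

ASV17, ASV20, ASV35, ASV69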